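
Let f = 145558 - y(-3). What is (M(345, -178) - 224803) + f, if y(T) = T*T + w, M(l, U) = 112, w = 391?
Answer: -79533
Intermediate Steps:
y(T) = 391 + T**2 (y(T) = T*T + 391 = T**2 + 391 = 391 + T**2)
f = 145158 (f = 145558 - (391 + (-3)**2) = 145558 - (391 + 9) = 145558 - 1*400 = 145558 - 400 = 145158)
(M(345, -178) - 224803) + f = (112 - 224803) + 145158 = -224691 + 145158 = -79533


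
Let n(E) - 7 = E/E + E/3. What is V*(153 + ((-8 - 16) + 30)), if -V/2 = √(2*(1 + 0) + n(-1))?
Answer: -106*√87 ≈ -988.70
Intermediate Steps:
n(E) = 8 + E/3 (n(E) = 7 + (E/E + E/3) = 7 + (1 + E*(⅓)) = 7 + (1 + E/3) = 8 + E/3)
V = -2*√87/3 (V = -2*√(2*(1 + 0) + (8 + (⅓)*(-1))) = -2*√(2*1 + (8 - ⅓)) = -2*√(2 + 23/3) = -2*√87/3 ≈ -6.2183)
V*(153 + ((-8 - 16) + 30)) = (-2*√87/3)*(153 + ((-8 - 16) + 30)) = (-2*√87/3)*(153 + (-24 + 30)) = (-2*√87/3)*(153 + 6) = -2*√87/3*159 = -106*√87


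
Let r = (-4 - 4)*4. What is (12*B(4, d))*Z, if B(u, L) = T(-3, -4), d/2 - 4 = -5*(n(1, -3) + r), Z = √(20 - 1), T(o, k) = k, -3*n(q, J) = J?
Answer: -48*√19 ≈ -209.23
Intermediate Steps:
n(q, J) = -J/3
r = -32 (r = -8*4 = -32)
Z = √19 ≈ 4.3589
d = 318 (d = 8 + 2*(-5*(-⅓*(-3) - 32)) = 8 + 2*(-5*(1 - 32)) = 8 + 2*(-5*(-31)) = 8 + 2*155 = 8 + 310 = 318)
B(u, L) = -4
(12*B(4, d))*Z = (12*(-4))*√19 = -48*√19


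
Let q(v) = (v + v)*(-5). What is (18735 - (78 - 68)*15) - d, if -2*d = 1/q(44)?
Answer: 16354799/880 ≈ 18585.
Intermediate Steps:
q(v) = -10*v (q(v) = (2*v)*(-5) = -10*v)
d = 1/880 (d = -1/(2*((-10*44))) = -½/(-440) = -½*(-1/440) = 1/880 ≈ 0.0011364)
(18735 - (78 - 68)*15) - d = (18735 - (78 - 68)*15) - 1*1/880 = (18735 - 10*15) - 1/880 = (18735 - 1*150) - 1/880 = (18735 - 150) - 1/880 = 18585 - 1/880 = 16354799/880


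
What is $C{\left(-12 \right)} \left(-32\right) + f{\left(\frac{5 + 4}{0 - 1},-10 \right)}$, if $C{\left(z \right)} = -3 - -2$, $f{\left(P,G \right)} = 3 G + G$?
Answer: $-8$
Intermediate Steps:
$f{\left(P,G \right)} = 4 G$
$C{\left(z \right)} = -1$ ($C{\left(z \right)} = -3 + 2 = -1$)
$C{\left(-12 \right)} \left(-32\right) + f{\left(\frac{5 + 4}{0 - 1},-10 \right)} = \left(-1\right) \left(-32\right) + 4 \left(-10\right) = 32 - 40 = -8$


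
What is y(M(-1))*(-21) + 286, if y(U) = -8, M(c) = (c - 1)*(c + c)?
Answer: 454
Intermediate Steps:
M(c) = 2*c*(-1 + c) (M(c) = (-1 + c)*(2*c) = 2*c*(-1 + c))
y(M(-1))*(-21) + 286 = -8*(-21) + 286 = 168 + 286 = 454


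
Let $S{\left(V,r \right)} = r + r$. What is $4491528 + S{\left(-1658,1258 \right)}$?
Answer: $4494044$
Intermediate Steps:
$S{\left(V,r \right)} = 2 r$
$4491528 + S{\left(-1658,1258 \right)} = 4491528 + 2 \cdot 1258 = 4491528 + 2516 = 4494044$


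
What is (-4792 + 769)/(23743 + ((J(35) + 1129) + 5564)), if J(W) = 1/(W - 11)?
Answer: -96552/730465 ≈ -0.13218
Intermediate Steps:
J(W) = 1/(-11 + W)
(-4792 + 769)/(23743 + ((J(35) + 1129) + 5564)) = (-4792 + 769)/(23743 + ((1/(-11 + 35) + 1129) + 5564)) = -4023/(23743 + ((1/24 + 1129) + 5564)) = -4023/(23743 + (27097/24 + 5564)) = -4023/(23743 + 160633/24) = -4023/730465/24 = -4023*24/730465 = -96552/730465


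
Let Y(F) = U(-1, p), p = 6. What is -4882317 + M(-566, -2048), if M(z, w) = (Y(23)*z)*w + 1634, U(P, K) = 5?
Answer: 915157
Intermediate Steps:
Y(F) = 5
M(z, w) = 1634 + 5*w*z (M(z, w) = (5*z)*w + 1634 = 5*w*z + 1634 = 1634 + 5*w*z)
-4882317 + M(-566, -2048) = -4882317 + (1634 + 5*(-2048)*(-566)) = -4882317 + (1634 + 5795840) = -4882317 + 5797474 = 915157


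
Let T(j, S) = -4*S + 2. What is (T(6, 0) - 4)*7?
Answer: -14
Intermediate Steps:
T(j, S) = 2 - 4*S
(T(6, 0) - 4)*7 = ((2 - 4*0) - 4)*7 = ((2 + 0) - 4)*7 = (2 - 4)*7 = -2*7 = -14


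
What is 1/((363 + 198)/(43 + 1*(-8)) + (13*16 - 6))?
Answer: 35/7631 ≈ 0.0045866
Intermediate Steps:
1/((363 + 198)/(43 + 1*(-8)) + (13*16 - 6)) = 1/(561/(43 - 8) + (208 - 6)) = 1/(561/35 + 202) = 1/(7631/35) = 35/7631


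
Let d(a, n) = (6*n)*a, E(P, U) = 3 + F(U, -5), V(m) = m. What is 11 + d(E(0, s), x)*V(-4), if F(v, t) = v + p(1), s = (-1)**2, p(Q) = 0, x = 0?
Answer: 11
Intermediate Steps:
s = 1
F(v, t) = v (F(v, t) = v + 0 = v)
E(P, U) = 3 + U
d(a, n) = 6*a*n
11 + d(E(0, s), x)*V(-4) = 11 + (6*(3 + 1)*0)*(-4) = 11 + (6*4*0)*(-4) = 11 + 0*(-4) = 11 + 0 = 11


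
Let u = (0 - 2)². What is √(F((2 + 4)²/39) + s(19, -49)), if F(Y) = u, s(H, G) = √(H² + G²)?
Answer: √(4 + √2762) ≈ 7.5203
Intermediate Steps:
s(H, G) = √(G² + H²)
u = 4 (u = (-2)² = 4)
F(Y) = 4
√(F((2 + 4)²/39) + s(19, -49)) = √(4 + √((-49)² + 19²)) = √(4 + √(2401 + 361)) = √(4 + √2762)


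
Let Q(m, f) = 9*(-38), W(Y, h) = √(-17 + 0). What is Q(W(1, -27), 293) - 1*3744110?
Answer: -3744452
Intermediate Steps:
W(Y, h) = I*√17 (W(Y, h) = √(-17) = I*√17)
Q(m, f) = -342
Q(W(1, -27), 293) - 1*3744110 = -342 - 1*3744110 = -342 - 3744110 = -3744452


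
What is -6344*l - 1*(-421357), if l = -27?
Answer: 592645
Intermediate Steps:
-6344*l - 1*(-421357) = -6344*(-27) - 1*(-421357) = 171288 + 421357 = 592645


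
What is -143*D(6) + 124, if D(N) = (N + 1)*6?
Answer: -5882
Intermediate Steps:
D(N) = 6 + 6*N (D(N) = (1 + N)*6 = 6 + 6*N)
-143*D(6) + 124 = -143*(6 + 6*6) + 124 = -143*(6 + 36) + 124 = -143*42 + 124 = -6006 + 124 = -5882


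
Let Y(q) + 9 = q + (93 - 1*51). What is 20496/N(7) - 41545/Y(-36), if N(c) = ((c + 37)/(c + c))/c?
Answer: 1963451/33 ≈ 59499.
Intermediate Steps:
Y(q) = 33 + q (Y(q) = -9 + (q + (93 - 1*51)) = -9 + (q + (93 - 51)) = -9 + (q + 42) = -9 + (42 + q) = 33 + q)
N(c) = (37 + c)/(2*c²) (N(c) = ((37 + c)/((2*c)))/c = ((37 + c)*(1/(2*c)))/c = ((37 + c)/(2*c))/c = (37 + c)/(2*c²))
20496/N(7) - 41545/Y(-36) = 20496/(((½)*(37 + 7)/7²)) - 41545/(33 - 36) = 20496/(((½)*(1/49)*44)) - 41545/(-3) = 20496/(22/49) - 41545*(-⅓) = 20496*(49/22) + 41545/3 = 502152/11 + 41545/3 = 1963451/33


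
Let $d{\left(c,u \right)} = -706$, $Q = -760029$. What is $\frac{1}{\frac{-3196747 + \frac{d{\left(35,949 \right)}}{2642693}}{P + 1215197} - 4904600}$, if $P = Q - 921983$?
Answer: $- \frac{411216244265}{2016848375615145541} \approx -2.0389 \cdot 10^{-7}$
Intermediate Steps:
$P = -1682012$ ($P = -760029 - 921983 = -1682012$)
$\frac{1}{\frac{-3196747 + \frac{d{\left(35,949 \right)}}{2642693}}{P + 1215197} - 4904600} = \frac{1}{\frac{-3196747 - \frac{706}{2642693}}{-1682012 + 1215197} - 4904600} = \frac{1}{\frac{-3196747 - \frac{706}{2642693}}{-466815} - 4904600} = \frac{1}{\left(-3196747 - \frac{706}{2642693}\right) \left(- \frac{1}{466815}\right) - 4904600} = \frac{1}{\left(- \frac{8448020920377}{2642693}\right) \left(- \frac{1}{466815}\right) - 4904600} = \frac{1}{\frac{2816006973459}{411216244265} - 4904600} = \frac{1}{- \frac{2016848375615145541}{411216244265}} = - \frac{411216244265}{2016848375615145541}$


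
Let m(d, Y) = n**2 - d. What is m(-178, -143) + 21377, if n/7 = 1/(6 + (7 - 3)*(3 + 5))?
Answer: 31125469/1444 ≈ 21555.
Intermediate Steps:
n = 7/38 (n = 7/(6 + (7 - 3)*(3 + 5)) = 7/(6 + 4*8) = 7/(6 + 32) = 7/38 ≈ 0.18421)
m(d, Y) = 49/1444 - d (m(d, Y) = (7/38)**2 - d = 49/1444 - d)
m(-178, -143) + 21377 = (49/1444 - 1*(-178)) + 21377 = (49/1444 + 178) + 21377 = 257081/1444 + 21377 = 31125469/1444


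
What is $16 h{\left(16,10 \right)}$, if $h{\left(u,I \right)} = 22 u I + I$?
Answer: $56480$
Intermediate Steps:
$h{\left(u,I \right)} = I + 22 I u$ ($h{\left(u,I \right)} = 22 I u + I = I + 22 I u$)
$16 h{\left(16,10 \right)} = 16 \cdot 10 \left(1 + 22 \cdot 16\right) = 16 \cdot 10 \left(1 + 352\right) = 16 \cdot 10 \cdot 353 = 16 \cdot 3530 = 56480$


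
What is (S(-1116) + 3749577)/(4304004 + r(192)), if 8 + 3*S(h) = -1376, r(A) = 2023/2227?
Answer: 1473402457/1691473929 ≈ 0.87108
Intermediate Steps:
r(A) = 119/131 (r(A) = 2023*(1/2227) = 119/131)
S(h) = -1384/3 (S(h) = -8/3 + (⅓)*(-1376) = -8/3 - 1376/3 = -1384/3)
(S(-1116) + 3749577)/(4304004 + r(192)) = (-1384/3 + 3749577)/(4304004 + 119/131) = 11247347/(3*(563824643/131)) = (11247347/3)*(131/563824643) = 1473402457/1691473929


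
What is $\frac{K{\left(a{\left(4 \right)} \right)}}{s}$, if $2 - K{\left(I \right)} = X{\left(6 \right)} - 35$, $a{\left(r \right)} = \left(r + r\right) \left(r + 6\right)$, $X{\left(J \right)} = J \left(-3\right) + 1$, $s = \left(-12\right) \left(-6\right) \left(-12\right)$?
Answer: $- \frac{1}{16} \approx -0.0625$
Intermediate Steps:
$s = -864$ ($s = 72 \left(-12\right) = -864$)
$X{\left(J \right)} = 1 - 3 J$ ($X{\left(J \right)} = - 3 J + 1 = 1 - 3 J$)
$a{\left(r \right)} = 2 r \left(6 + r\right)$
$K{\left(I \right)} = 54$ ($K{\left(I \right)} = 2 - \left(\left(1 - 18\right) - 35\right) = 2 - \left(-17 - 35\right) = 2 - -52 = 2 + 52 = 54$)
$\frac{K{\left(a{\left(4 \right)} \right)}}{s} = \frac{54}{-864} = 54 \left(- \frac{1}{864}\right) = - \frac{1}{16}$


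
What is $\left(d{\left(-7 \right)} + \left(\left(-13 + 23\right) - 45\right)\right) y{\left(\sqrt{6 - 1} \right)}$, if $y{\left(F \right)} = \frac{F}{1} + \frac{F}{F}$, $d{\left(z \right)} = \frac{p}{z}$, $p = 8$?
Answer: $- \frac{253}{7} - \frac{253 \sqrt{5}}{7} \approx -116.96$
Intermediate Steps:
$d{\left(z \right)} = \frac{8}{z}$
$y{\left(F \right)} = 1 + F$ ($y{\left(F \right)} = F 1 + 1 = F + 1 = 1 + F$)
$\left(d{\left(-7 \right)} + \left(\left(-13 + 23\right) - 45\right)\right) y{\left(\sqrt{6 - 1} \right)} = \left(\frac{8}{-7} + \left(\left(-13 + 23\right) - 45\right)\right) \left(1 + \sqrt{6 - 1}\right) = \left(8 \left(- \frac{1}{7}\right) + \left(10 - 45\right)\right) \left(1 + \sqrt{5}\right) = \left(- \frac{8}{7} - 35\right) \left(1 + \sqrt{5}\right) = - \frac{253 \left(1 + \sqrt{5}\right)}{7} = - \frac{253}{7} - \frac{253 \sqrt{5}}{7}$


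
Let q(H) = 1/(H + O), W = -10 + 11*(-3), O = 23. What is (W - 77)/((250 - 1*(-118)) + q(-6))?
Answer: -2040/6257 ≈ -0.32604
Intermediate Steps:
W = -43 (W = -10 - 33 = -43)
q(H) = 1/(23 + H) (q(H) = 1/(H + 23) = 1/(23 + H))
(W - 77)/((250 - 1*(-118)) + q(-6)) = (-43 - 77)/((250 - 1*(-118)) + 1/(23 - 6)) = -120/((250 + 118) + 1/17) = -120/(368 + 1/17) = -120/6257/17 = -120*17/6257 = -2040/6257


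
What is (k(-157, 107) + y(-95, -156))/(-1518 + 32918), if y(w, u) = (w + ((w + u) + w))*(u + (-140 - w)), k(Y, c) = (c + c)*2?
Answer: 89069/31400 ≈ 2.8366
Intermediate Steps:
k(Y, c) = 4*c (k(Y, c) = (2*c)*2 = 4*c)
y(w, u) = (u + 3*w)*(-140 + u - w) (y(w, u) = (w + ((u + w) + w))*(-140 + u - w) = (w + (u + 2*w))*(-140 + u - w) = (u + 3*w)*(-140 + u - w))
(k(-157, 107) + y(-95, -156))/(-1518 + 32918) = (4*107 + ((-156)**2 - 420*(-95) - 140*(-156) - 3*(-95)**2 + 2*(-156)*(-95)))/(-1518 + 32918) = (428 + (24336 + 39900 + 21840 - 3*9025 + 29640))/31400 = (428 + (24336 + 39900 + 21840 - 27075 + 29640))*(1/31400) = (428 + 88641)*(1/31400) = 89069*(1/31400) = 89069/31400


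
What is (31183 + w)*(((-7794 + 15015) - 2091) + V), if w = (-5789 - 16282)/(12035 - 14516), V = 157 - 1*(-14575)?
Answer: 512354153676/827 ≈ 6.1953e+8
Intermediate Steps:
V = 14732 (V = 157 + 14575 = 14732)
w = 7357/827 (w = -22071/(-2481) = -22071*(-1/2481) = 7357/827 ≈ 8.8960)
(31183 + w)*(((-7794 + 15015) - 2091) + V) = (31183 + 7357/827)*(((-7794 + 15015) - 2091) + 14732) = 25795698*((7221 - 2091) + 14732)/827 = 25795698*(5130 + 14732)/827 = (25795698/827)*19862 = 512354153676/827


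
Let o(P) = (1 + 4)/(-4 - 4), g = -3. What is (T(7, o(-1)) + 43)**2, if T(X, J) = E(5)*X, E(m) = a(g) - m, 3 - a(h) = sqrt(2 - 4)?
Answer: 743 - 406*I*sqrt(2) ≈ 743.0 - 574.17*I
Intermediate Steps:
a(h) = 3 - I*sqrt(2) (a(h) = 3 - sqrt(2 - 4) = 3 - sqrt(-2) = 3 - I*sqrt(2))
E(m) = 3 - m - I*sqrt(2) (E(m) = (3 - I*sqrt(2)) - m = 3 - m - I*sqrt(2))
o(P) = -5/8 (o(P) = 5/(-8) = 5*(-1/8) = -5/8)
T(X, J) = X*(-2 - I*sqrt(2)) (T(X, J) = (3 - 1*5 - I*sqrt(2))*X = (3 - 5 - I*sqrt(2))*X = (-2 - I*sqrt(2))*X = X*(-2 - I*sqrt(2)))
(T(7, o(-1)) + 43)**2 = (-1*7*(2 + I*sqrt(2)) + 43)**2 = ((-14 - 7*I*sqrt(2)) + 43)**2 = (29 - 7*I*sqrt(2))**2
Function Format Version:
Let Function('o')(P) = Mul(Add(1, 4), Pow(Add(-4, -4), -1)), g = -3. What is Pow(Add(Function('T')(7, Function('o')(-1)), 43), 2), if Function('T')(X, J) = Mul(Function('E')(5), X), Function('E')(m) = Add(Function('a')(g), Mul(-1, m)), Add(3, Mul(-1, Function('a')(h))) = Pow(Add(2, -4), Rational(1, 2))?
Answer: Add(743, Mul(-406, I, Pow(2, Rational(1, 2)))) ≈ Add(743.00, Mul(-574.17, I))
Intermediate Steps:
Function('a')(h) = Add(3, Mul(-1, I, Pow(2, Rational(1, 2)))) (Function('a')(h) = Add(3, Mul(-1, Pow(Add(2, -4), Rational(1, 2)))) = Add(3, Mul(-1, Pow(-2, Rational(1, 2)))) = Add(3, Mul(-1, Mul(I, Pow(2, Rational(1, 2))))) = Add(3, Mul(-1, I, Pow(2, Rational(1, 2)))))
Function('E')(m) = Add(3, Mul(-1, m), Mul(-1, I, Pow(2, Rational(1, 2)))) (Function('E')(m) = Add(Add(3, Mul(-1, I, Pow(2, Rational(1, 2)))), Mul(-1, m)) = Add(3, Mul(-1, m), Mul(-1, I, Pow(2, Rational(1, 2)))))
Function('o')(P) = Rational(-5, 8) (Function('o')(P) = Mul(5, Pow(-8, -1)) = Mul(5, Rational(-1, 8)) = Rational(-5, 8))
Function('T')(X, J) = Mul(X, Add(-2, Mul(-1, I, Pow(2, Rational(1, 2))))) (Function('T')(X, J) = Mul(Add(3, Mul(-1, 5), Mul(-1, I, Pow(2, Rational(1, 2)))), X) = Mul(Add(3, -5, Mul(-1, I, Pow(2, Rational(1, 2)))), X) = Mul(Add(-2, Mul(-1, I, Pow(2, Rational(1, 2)))), X) = Mul(X, Add(-2, Mul(-1, I, Pow(2, Rational(1, 2))))))
Pow(Add(Function('T')(7, Function('o')(-1)), 43), 2) = Pow(Add(Mul(-1, 7, Add(2, Mul(I, Pow(2, Rational(1, 2))))), 43), 2) = Pow(Add(Add(-14, Mul(-7, I, Pow(2, Rational(1, 2)))), 43), 2) = Pow(Add(29, Mul(-7, I, Pow(2, Rational(1, 2)))), 2)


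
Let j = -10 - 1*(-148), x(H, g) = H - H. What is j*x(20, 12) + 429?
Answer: 429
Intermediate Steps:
x(H, g) = 0
j = 138 (j = -10 + 148 = 138)
j*x(20, 12) + 429 = 138*0 + 429 = 0 + 429 = 429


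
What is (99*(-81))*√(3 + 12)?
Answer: -8019*√15 ≈ -31057.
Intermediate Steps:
(99*(-81))*√(3 + 12) = -8019*√15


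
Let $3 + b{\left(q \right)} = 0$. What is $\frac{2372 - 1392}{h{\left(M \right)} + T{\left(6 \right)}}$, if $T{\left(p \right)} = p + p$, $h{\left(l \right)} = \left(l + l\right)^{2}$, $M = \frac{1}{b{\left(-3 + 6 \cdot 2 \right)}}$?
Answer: $\frac{315}{4} \approx 78.75$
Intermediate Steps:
$b{\left(q \right)} = -3$ ($b{\left(q \right)} = -3 + 0 = -3$)
$M = - \frac{1}{3}$ ($M = \frac{1}{-3} = - \frac{1}{3} \approx -0.33333$)
$h{\left(l \right)} = 4 l^{2}$ ($h{\left(l \right)} = \left(2 l\right)^{2} = 4 l^{2}$)
$T{\left(p \right)} = 2 p$
$\frac{2372 - 1392}{h{\left(M \right)} + T{\left(6 \right)}} = \frac{2372 - 1392}{4 \left(- \frac{1}{3}\right)^{2} + 2 \cdot 6} = \frac{980}{4 \cdot \frac{1}{9} + 12} = \frac{980}{\frac{4}{9} + 12} = \frac{980}{\frac{112}{9}} = 980 \cdot \frac{9}{112} = \frac{315}{4}$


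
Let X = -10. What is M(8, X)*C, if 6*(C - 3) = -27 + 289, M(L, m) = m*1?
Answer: -1400/3 ≈ -466.67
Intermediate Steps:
M(L, m) = m
C = 140/3 (C = 3 + (-27 + 289)/6 = 3 + (1/6)*262 = 3 + 131/3 = 140/3 ≈ 46.667)
M(8, X)*C = -10*140/3 = -1400/3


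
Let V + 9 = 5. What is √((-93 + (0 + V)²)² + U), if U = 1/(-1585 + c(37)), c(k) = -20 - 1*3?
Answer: √3832600062/804 ≈ 77.000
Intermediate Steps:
V = -4 (V = -9 + 5 = -4)
c(k) = -23 (c(k) = -20 - 3 = -23)
U = -1/1608 (U = 1/(-1585 - 23) = 1/(-1608) = -1/1608 ≈ -0.00062189)
√((-93 + (0 + V)²)² + U) = √((-93 + (0 - 4)²)² - 1/1608) = √((-93 + (-4)²)² - 1/1608) = √((-93 + 16)² - 1/1608) = √((-77)² - 1/1608) = √(5929 - 1/1608) = √(9533831/1608) = √3832600062/804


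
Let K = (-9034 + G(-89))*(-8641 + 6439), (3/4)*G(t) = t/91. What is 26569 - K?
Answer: -1808094513/91 ≈ -1.9869e+7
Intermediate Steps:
G(t) = 4*t/273 (G(t) = 4*(t/91)/3 = 4*t/273)
K = 1810512292/91 (K = (-9034 + (4/273)*(-89))*(-8641 + 6439) = (-9034 - 356/273)*(-2202) = -2466638/273*(-2202) = 1810512292/91 ≈ 1.9896e+7)
26569 - K = 26569 - 1*1810512292/91 = 26569 - 1810512292/91 = -1808094513/91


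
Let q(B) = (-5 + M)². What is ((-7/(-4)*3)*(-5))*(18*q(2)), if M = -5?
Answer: -47250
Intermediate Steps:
q(B) = 100 (q(B) = (-5 - 5)² = (-10)² = 100)
((-7/(-4)*3)*(-5))*(18*q(2)) = ((-7/(-4)*3)*(-5))*(18*100) = ((-7*(-¼)*3)*(-5))*1800 = (((7/4)*3)*(-5))*1800 = ((21/4)*(-5))*1800 = -105/4*1800 = -47250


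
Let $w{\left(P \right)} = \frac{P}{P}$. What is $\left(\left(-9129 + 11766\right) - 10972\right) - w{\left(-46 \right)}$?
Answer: $-8336$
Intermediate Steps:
$w{\left(P \right)} = 1$
$\left(\left(-9129 + 11766\right) - 10972\right) - w{\left(-46 \right)} = \left(\left(-9129 + 11766\right) - 10972\right) - 1 = \left(2637 - 10972\right) - 1 = -8335 - 1 = -8336$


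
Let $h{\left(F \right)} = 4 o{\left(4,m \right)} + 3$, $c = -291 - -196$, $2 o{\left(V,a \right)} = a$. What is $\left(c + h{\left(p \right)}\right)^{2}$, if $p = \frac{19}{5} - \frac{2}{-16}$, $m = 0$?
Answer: $8464$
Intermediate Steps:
$o{\left(V,a \right)} = \frac{a}{2}$
$c = -95$ ($c = -291 + 196 = -95$)
$p = \frac{157}{40}$ ($p = 19 \cdot \frac{1}{5} - - \frac{1}{8} = \frac{19}{5} + \frac{1}{8} = \frac{157}{40} \approx 3.925$)
$h{\left(F \right)} = 3$ ($h{\left(F \right)} = 4 \cdot \frac{1}{2} \cdot 0 + 3 = 4 \cdot 0 + 3 = 0 + 3 = 3$)
$\left(c + h{\left(p \right)}\right)^{2} = \left(-95 + 3\right)^{2} = \left(-92\right)^{2} = 8464$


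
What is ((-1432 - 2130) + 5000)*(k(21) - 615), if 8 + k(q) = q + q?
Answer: -835478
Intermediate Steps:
k(q) = -8 + 2*q (k(q) = -8 + (q + q) = -8 + 2*q)
((-1432 - 2130) + 5000)*(k(21) - 615) = ((-1432 - 2130) + 5000)*((-8 + 2*21) - 615) = (-3562 + 5000)*((-8 + 42) - 615) = 1438*(34 - 615) = 1438*(-581) = -835478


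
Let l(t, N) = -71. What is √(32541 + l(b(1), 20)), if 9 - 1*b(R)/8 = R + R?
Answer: √32470 ≈ 180.19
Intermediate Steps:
b(R) = 72 - 16*R (b(R) = 72 - 8*(R + R) = 72 - 16*R)
√(32541 + l(b(1), 20)) = √(32541 - 71) = √32470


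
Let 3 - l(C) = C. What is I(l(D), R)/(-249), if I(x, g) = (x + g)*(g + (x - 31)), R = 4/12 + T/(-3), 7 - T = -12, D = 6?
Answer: -120/83 ≈ -1.4458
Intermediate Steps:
T = 19 (T = 7 - 1*(-12) = 7 + 12 = 19)
l(C) = 3 - C
R = -6 (R = 4/12 + 19/(-3) = 4*(1/12) + 19*(-⅓) = ⅓ - 19/3 = -6)
I(x, g) = (g + x)*(-31 + g + x) (I(x, g) = (g + x)*(g + (-31 + x)) = (g + x)*(-31 + g + x))
I(l(D), R)/(-249) = ((-6)² + (3 - 1*6)² - 31*(-6) - 31*(3 - 1*6) + 2*(-6)*(3 - 1*6))/(-249) = (36 + (3 - 6)² + 186 - 31*(3 - 6) + 2*(-6)*(3 - 6))*(-1/249) = (36 + (-3)² + 186 - 31*(-3) + 2*(-6)*(-3))*(-1/249) = (36 + 9 + 186 + 93 + 36)*(-1/249) = 360*(-1/249) = -120/83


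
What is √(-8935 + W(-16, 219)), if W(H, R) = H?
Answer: I*√8951 ≈ 94.61*I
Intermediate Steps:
√(-8935 + W(-16, 219)) = √(-8935 - 16) = √(-8951) = I*√8951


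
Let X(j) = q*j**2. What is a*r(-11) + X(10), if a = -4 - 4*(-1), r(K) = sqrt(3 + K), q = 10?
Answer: 1000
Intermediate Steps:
X(j) = 10*j**2
a = 0 (a = -4 + 4 = 0)
a*r(-11) + X(10) = 0*sqrt(3 - 11) + 10*10**2 = 0*sqrt(-8) + 10*100 = 0*(2*I*sqrt(2)) + 1000 = 0 + 1000 = 1000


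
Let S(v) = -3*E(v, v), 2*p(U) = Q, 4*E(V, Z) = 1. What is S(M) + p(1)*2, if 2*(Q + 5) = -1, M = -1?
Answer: -25/4 ≈ -6.2500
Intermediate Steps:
E(V, Z) = ¼ (E(V, Z) = (¼)*1 = ¼)
Q = -11/2 (Q = -5 + (½)*(-1) = -5 - ½ = -11/2 ≈ -5.5000)
p(U) = -11/4 (p(U) = (½)*(-11/2) = -11/4)
S(v) = -¾ (S(v) = -3*¼ = -¾)
S(M) + p(1)*2 = -¾ - 11/4*2 = -¾ - 11/2 = -25/4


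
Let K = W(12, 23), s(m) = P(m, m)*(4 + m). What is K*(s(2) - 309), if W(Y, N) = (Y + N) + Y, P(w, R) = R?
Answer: -13959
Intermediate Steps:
W(Y, N) = N + 2*Y (W(Y, N) = (N + Y) + Y = N + 2*Y)
s(m) = m*(4 + m)
K = 47 (K = 23 + 2*12 = 23 + 24 = 47)
K*(s(2) - 309) = 47*(2*(4 + 2) - 309) = 47*(2*6 - 309) = 47*(12 - 309) = 47*(-297) = -13959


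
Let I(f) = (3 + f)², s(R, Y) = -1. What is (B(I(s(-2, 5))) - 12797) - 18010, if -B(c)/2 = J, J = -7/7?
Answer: -30805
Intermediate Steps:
J = -1 (J = (⅐)*(-7) = -1)
B(c) = 2 (B(c) = -2*(-1) = 2)
(B(I(s(-2, 5))) - 12797) - 18010 = (2 - 12797) - 18010 = -12795 - 18010 = -30805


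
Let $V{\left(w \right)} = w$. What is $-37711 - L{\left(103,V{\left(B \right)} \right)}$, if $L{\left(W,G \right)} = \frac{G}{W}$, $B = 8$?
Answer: $- \frac{3884241}{103} \approx -37711.0$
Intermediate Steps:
$-37711 - L{\left(103,V{\left(B \right)} \right)} = -37711 - \frac{8}{103} = - \frac{3884241}{103}$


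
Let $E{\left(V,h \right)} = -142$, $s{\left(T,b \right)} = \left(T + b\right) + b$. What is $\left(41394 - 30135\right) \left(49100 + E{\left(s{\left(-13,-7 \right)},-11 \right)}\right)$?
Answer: $551218122$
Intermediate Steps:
$s{\left(T,b \right)} = T + 2 b$
$\left(41394 - 30135\right) \left(49100 + E{\left(s{\left(-13,-7 \right)},-11 \right)}\right) = \left(41394 - 30135\right) \left(49100 - 142\right) = 11259 \cdot 48958 = 551218122$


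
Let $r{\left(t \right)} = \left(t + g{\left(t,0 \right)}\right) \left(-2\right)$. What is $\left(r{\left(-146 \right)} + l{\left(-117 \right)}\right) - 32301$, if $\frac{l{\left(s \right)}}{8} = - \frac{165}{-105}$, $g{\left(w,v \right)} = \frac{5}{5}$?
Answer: $- \frac{223989}{7} \approx -31998.0$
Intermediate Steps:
$g{\left(w,v \right)} = 1$ ($g{\left(w,v \right)} = 5 \cdot \frac{1}{5} = 1$)
$r{\left(t \right)} = -2 - 2 t$ ($r{\left(t \right)} = \left(t + 1\right) \left(-2\right) = \left(1 + t\right) \left(-2\right) = -2 - 2 t$)
$l{\left(s \right)} = \frac{88}{7}$ ($l{\left(s \right)} = 8 \left(- \frac{165}{-105}\right) = 8 \left(\left(-165\right) \left(- \frac{1}{105}\right)\right) = 8 \cdot \frac{11}{7} = \frac{88}{7}$)
$\left(r{\left(-146 \right)} + l{\left(-117 \right)}\right) - 32301 = \left(\left(-2 - -292\right) + \frac{88}{7}\right) - 32301 = \left(\left(-2 + 292\right) + \frac{88}{7}\right) - 32301 = \left(290 + \frac{88}{7}\right) - 32301 = \frac{2118}{7} - 32301 = - \frac{223989}{7}$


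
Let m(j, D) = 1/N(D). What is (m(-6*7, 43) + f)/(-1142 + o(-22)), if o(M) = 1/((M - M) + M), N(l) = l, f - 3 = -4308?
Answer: 4072508/1080375 ≈ 3.7695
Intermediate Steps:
f = -4305 (f = 3 - 4308 = -4305)
m(j, D) = 1/D
o(M) = 1/M (o(M) = 1/(0 + M) = 1/M)
(m(-6*7, 43) + f)/(-1142 + o(-22)) = (1/43 - 4305)/(-1142 + 1/(-22)) = (1/43 - 4305)/(-1142 - 1/22) = -185114/(43*(-25125/22)) = -185114/43*(-22/25125) = 4072508/1080375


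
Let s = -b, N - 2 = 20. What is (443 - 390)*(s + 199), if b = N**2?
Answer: -15105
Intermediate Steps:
N = 22 (N = 2 + 20 = 22)
b = 484 (b = 22**2 = 484)
s = -484 (s = -1*484 = -484)
(443 - 390)*(s + 199) = (443 - 390)*(-484 + 199) = 53*(-285) = -15105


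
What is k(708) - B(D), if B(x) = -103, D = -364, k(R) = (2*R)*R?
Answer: 1002631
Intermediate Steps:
k(R) = 2*R²
k(708) - B(D) = 2*708² - 1*(-103) = 2*501264 + 103 = 1002528 + 103 = 1002631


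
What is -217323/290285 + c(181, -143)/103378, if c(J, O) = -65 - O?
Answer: -11221887432/15004541365 ≈ -0.74790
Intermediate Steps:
-217323/290285 + c(181, -143)/103378 = -217323/290285 + (-65 - 1*(-143))/103378 = -217323*1/290285 + (-65 + 143)*(1/103378) = -217323/290285 + 78*(1/103378) = -217323/290285 + 39/51689 = -11221887432/15004541365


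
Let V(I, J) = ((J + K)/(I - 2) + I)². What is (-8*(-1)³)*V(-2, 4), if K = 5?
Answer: 289/2 ≈ 144.50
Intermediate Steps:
V(I, J) = (I + (5 + J)/(-2 + I))² (V(I, J) = ((J + 5)/(I - 2) + I)² = ((5 + J)/(-2 + I) + I)² = (I + (5 + J)/(-2 + I))²)
(-8*(-1)³)*V(-2, 4) = (-8*(-1)³)*((5 + 4 + (-2)² - 2*(-2))²/(-2 - 2)²) = (-8*(-1))*((5 + 4 + 4 + 4)²/(-4)²) = 8*((1/16)*17²) = 8*((1/16)*289) = 8*(289/16) = 289/2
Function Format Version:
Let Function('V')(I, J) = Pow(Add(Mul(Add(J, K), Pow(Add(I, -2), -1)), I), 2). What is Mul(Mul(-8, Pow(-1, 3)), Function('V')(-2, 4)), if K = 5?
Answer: Rational(289, 2) ≈ 144.50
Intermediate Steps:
Function('V')(I, J) = Pow(Add(I, Mul(Pow(Add(-2, I), -1), Add(5, J))), 2) (Function('V')(I, J) = Pow(Add(Mul(Add(J, 5), Pow(Add(I, -2), -1)), I), 2) = Pow(Add(Mul(Add(5, J), Pow(Add(-2, I), -1)), I), 2) = Pow(Add(Mul(Pow(Add(-2, I), -1), Add(5, J)), I), 2) = Pow(Add(I, Mul(Pow(Add(-2, I), -1), Add(5, J))), 2))
Mul(Mul(-8, Pow(-1, 3)), Function('V')(-2, 4)) = Mul(Mul(-8, Pow(-1, 3)), Mul(Pow(Add(-2, -2), -2), Pow(Add(5, 4, Pow(-2, 2), Mul(-2, -2)), 2))) = Mul(Mul(-8, -1), Mul(Pow(-4, -2), Pow(Add(5, 4, 4, 4), 2))) = Mul(8, Mul(Rational(1, 16), Pow(17, 2))) = Mul(8, Mul(Rational(1, 16), 289)) = Mul(8, Rational(289, 16)) = Rational(289, 2)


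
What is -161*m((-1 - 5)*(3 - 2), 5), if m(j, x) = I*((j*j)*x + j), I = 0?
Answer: 0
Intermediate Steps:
m(j, x) = 0 (m(j, x) = 0*((j*j)*x + j) = 0*(j²*x + j) = 0*(x*j² + j) = 0*(j + x*j²) = 0)
-161*m((-1 - 5)*(3 - 2), 5) = -161*0 = 0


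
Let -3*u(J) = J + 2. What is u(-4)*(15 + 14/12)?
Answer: 97/9 ≈ 10.778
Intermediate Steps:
u(J) = -2/3 - J/3 (u(J) = -(J + 2)/3 = -(2 + J)/3 = -2/3 - J/3)
u(-4)*(15 + 14/12) = (-2/3 - 1/3*(-4))*(15 + 14/12) = (-2/3 + 4/3)*(15 + 14*(1/12)) = 2*(15 + 7/6)/3 = (2/3)*(97/6) = 97/9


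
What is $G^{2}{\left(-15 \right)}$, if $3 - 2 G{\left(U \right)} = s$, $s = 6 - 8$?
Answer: $\frac{25}{4} \approx 6.25$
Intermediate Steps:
$s = -2$
$G{\left(U \right)} = \frac{5}{2}$ ($G{\left(U \right)} = \frac{3}{2} - -1 = \frac{3}{2} + 1 = \frac{5}{2}$)
$G^{2}{\left(-15 \right)} = \left(\frac{5}{2}\right)^{2} = \frac{25}{4}$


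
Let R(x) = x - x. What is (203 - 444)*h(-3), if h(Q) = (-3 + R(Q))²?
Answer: -2169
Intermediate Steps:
R(x) = 0
h(Q) = 9 (h(Q) = (-3 + 0)² = (-3)² = 9)
(203 - 444)*h(-3) = (203 - 444)*9 = -241*9 = -2169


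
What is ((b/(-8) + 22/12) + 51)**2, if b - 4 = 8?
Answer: 23716/9 ≈ 2635.1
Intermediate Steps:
b = 12 (b = 4 + 8 = 12)
((b/(-8) + 22/12) + 51)**2 = ((12/(-8) + 22/12) + 51)**2 = ((12*(-1/8) + 22*(1/12)) + 51)**2 = ((-3/2 + 11/6) + 51)**2 = (1/3 + 51)**2 = (154/3)**2 = 23716/9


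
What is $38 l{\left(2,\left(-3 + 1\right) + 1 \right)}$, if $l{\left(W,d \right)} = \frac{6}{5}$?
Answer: $\frac{228}{5} \approx 45.6$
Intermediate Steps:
$l{\left(W,d \right)} = \frac{6}{5}$ ($l{\left(W,d \right)} = 6 \cdot \frac{1}{5} = \frac{6}{5}$)
$38 l{\left(2,\left(-3 + 1\right) + 1 \right)} = 38 \cdot \frac{6}{5} = \frac{228}{5}$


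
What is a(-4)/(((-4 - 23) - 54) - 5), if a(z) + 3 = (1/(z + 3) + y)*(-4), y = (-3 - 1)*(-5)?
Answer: 79/86 ≈ 0.91860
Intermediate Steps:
y = 20 (y = -4*(-5) = 20)
a(z) = -83 - 4/(3 + z) (a(z) = -3 + (1/(z + 3) + 20)*(-4) = -3 + (1/(3 + z) + 20)*(-4) = -3 + (20 + 1/(3 + z))*(-4) = -3 + (-80 - 4/(3 + z)) = -83 - 4/(3 + z))
a(-4)/(((-4 - 23) - 54) - 5) = ((-253 - 83*(-4))/(3 - 4))/(((-4 - 23) - 54) - 5) = ((-253 + 332)/(-1))/((-27 - 54) - 5) = (-1*79)/(-81 - 5) = -79/(-86) = -1/86*(-79) = 79/86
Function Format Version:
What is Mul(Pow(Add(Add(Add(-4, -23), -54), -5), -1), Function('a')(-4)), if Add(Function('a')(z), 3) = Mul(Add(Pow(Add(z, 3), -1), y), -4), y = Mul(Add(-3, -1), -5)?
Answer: Rational(79, 86) ≈ 0.91860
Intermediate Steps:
y = 20 (y = Mul(-4, -5) = 20)
Function('a')(z) = Add(-83, Mul(-4, Pow(Add(3, z), -1))) (Function('a')(z) = Add(-3, Mul(Add(Pow(Add(z, 3), -1), 20), -4)) = Add(-3, Mul(Add(Pow(Add(3, z), -1), 20), -4)) = Add(-3, Mul(Add(20, Pow(Add(3, z), -1)), -4)) = Add(-3, Add(-80, Mul(-4, Pow(Add(3, z), -1)))) = Add(-83, Mul(-4, Pow(Add(3, z), -1))))
Mul(Pow(Add(Add(Add(-4, -23), -54), -5), -1), Function('a')(-4)) = Mul(Pow(Add(Add(Add(-4, -23), -54), -5), -1), Mul(Pow(Add(3, -4), -1), Add(-253, Mul(-83, -4)))) = Mul(Pow(Add(Add(-27, -54), -5), -1), Mul(Pow(-1, -1), Add(-253, 332))) = Mul(Pow(Add(-81, -5), -1), Mul(-1, 79)) = Mul(Pow(-86, -1), -79) = Mul(Rational(-1, 86), -79) = Rational(79, 86)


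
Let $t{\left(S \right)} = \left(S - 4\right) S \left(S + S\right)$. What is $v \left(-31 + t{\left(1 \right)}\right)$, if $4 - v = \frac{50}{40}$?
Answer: $- \frac{407}{4} \approx -101.75$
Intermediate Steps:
$v = \frac{11}{4}$ ($v = 4 - \frac{50}{40} = 4 - 50 \cdot \frac{1}{40} = 4 - \frac{5}{4} = \frac{11}{4} \approx 2.75$)
$t{\left(S \right)} = 2 S^{2} \left(-4 + S\right)$ ($t{\left(S \right)} = \left(-4 + S\right) S 2 S = \left(-4 + S\right) 2 S^{2} = 2 S^{2} \left(-4 + S\right)$)
$v \left(-31 + t{\left(1 \right)}\right) = \frac{11 \left(-31 + 2 \cdot 1^{2} \left(-4 + 1\right)\right)}{4} = \frac{11 \left(-31 + 2 \cdot 1 \left(-3\right)\right)}{4} = \frac{11 \left(-31 - 6\right)}{4} = \frac{11}{4} \left(-37\right) = - \frac{407}{4}$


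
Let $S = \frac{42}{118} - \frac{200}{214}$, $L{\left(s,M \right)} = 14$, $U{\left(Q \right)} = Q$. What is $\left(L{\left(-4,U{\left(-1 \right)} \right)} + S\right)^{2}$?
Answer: $\frac{7179003441}{39853969} \approx 180.13$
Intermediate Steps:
$S = - \frac{3653}{6313}$ ($S = 42 \cdot \frac{1}{118} - \frac{100}{107} = \frac{21}{59} - \frac{100}{107} = - \frac{3653}{6313} \approx -0.57865$)
$\left(L{\left(-4,U{\left(-1 \right)} \right)} + S\right)^{2} = \left(14 - \frac{3653}{6313}\right)^{2} = \left(\frac{84729}{6313}\right)^{2} = \frac{7179003441}{39853969}$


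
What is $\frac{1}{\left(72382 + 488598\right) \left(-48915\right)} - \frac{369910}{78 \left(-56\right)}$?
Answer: $\frac{60419374694599}{713448754200} \approx 84.686$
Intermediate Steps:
$\frac{1}{\left(72382 + 488598\right) \left(-48915\right)} - \frac{369910}{78 \left(-56\right)} = \frac{1}{560980} \left(- \frac{1}{48915}\right) - \frac{369910}{-4368} = \frac{1}{560980} \left(- \frac{1}{48915}\right) - - \frac{184955}{2184} = - \frac{1}{27440336700} + \frac{184955}{2184} = \frac{60419374694599}{713448754200}$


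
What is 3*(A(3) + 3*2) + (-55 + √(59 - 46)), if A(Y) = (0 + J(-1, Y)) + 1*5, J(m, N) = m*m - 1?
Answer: -22 + √13 ≈ -18.394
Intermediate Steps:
J(m, N) = -1 + m² (J(m, N) = m² - 1 = -1 + m²)
A(Y) = 5 (A(Y) = (0 + (-1 + (-1)²)) + 1*5 = (0 + (-1 + 1)) + 5 = (0 + 0) + 5 = 0 + 5 = 5)
3*(A(3) + 3*2) + (-55 + √(59 - 46)) = 3*(5 + 3*2) + (-55 + √(59 - 46)) = 3*(5 + 6) + (-55 + √13) = 3*11 + (-55 + √13) = 33 + (-55 + √13) = -22 + √13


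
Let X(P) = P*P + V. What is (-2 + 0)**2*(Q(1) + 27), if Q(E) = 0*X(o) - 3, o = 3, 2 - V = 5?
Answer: 96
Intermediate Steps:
V = -3 (V = 2 - 1*5 = 2 - 5 = -3)
X(P) = -3 + P**2 (X(P) = P*P - 3 = P**2 - 3 = -3 + P**2)
Q(E) = -3 (Q(E) = 0*(-3 + 3**2) - 3 = 0*(-3 + 9) - 3 = 0*6 - 3 = 0 - 3 = -3)
(-2 + 0)**2*(Q(1) + 27) = (-2 + 0)**2*(-3 + 27) = (-2)**2*24 = 4*24 = 96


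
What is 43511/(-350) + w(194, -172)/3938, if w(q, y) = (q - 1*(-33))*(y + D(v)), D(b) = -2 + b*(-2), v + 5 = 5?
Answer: -92585309/689150 ≈ -134.35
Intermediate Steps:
v = 0 (v = -5 + 5 = 0)
D(b) = -2 - 2*b
w(q, y) = (-2 + y)*(33 + q) (w(q, y) = (q - 1*(-33))*(y + (-2 - 2*0)) = (q + 33)*(y + (-2 + 0)) = (33 + q)*(y - 2) = (33 + q)*(-2 + y) = (-2 + y)*(33 + q))
43511/(-350) + w(194, -172)/3938 = 43511/(-350) + (-66 - 2*194 + 33*(-172) + 194*(-172))/3938 = 43511*(-1/350) + (-66 - 388 - 5676 - 33368)*(1/3938) = -43511/350 - 39498*1/3938 = -43511/350 - 19749/1969 = -92585309/689150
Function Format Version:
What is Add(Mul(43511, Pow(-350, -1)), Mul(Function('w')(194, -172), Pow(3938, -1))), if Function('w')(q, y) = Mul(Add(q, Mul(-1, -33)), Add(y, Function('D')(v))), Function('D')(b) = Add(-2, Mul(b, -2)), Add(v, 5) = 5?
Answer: Rational(-92585309, 689150) ≈ -134.35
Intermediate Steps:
v = 0 (v = Add(-5, 5) = 0)
Function('D')(b) = Add(-2, Mul(-2, b))
Function('w')(q, y) = Mul(Add(-2, y), Add(33, q)) (Function('w')(q, y) = Mul(Add(q, Mul(-1, -33)), Add(y, Add(-2, Mul(-2, 0)))) = Mul(Add(q, 33), Add(y, Add(-2, 0))) = Mul(Add(33, q), Add(y, -2)) = Mul(Add(33, q), Add(-2, y)) = Mul(Add(-2, y), Add(33, q)))
Add(Mul(43511, Pow(-350, -1)), Mul(Function('w')(194, -172), Pow(3938, -1))) = Add(Mul(43511, Pow(-350, -1)), Mul(Add(-66, Mul(-2, 194), Mul(33, -172), Mul(194, -172)), Pow(3938, -1))) = Add(Mul(43511, Rational(-1, 350)), Mul(Add(-66, -388, -5676, -33368), Rational(1, 3938))) = Add(Rational(-43511, 350), Mul(-39498, Rational(1, 3938))) = Add(Rational(-43511, 350), Rational(-19749, 1969)) = Rational(-92585309, 689150)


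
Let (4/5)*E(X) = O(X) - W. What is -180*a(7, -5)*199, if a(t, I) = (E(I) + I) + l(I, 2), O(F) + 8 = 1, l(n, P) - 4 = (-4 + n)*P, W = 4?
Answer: 1173105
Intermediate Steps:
l(n, P) = 4 + P*(-4 + n) (l(n, P) = 4 + (-4 + n)*P = 4 + P*(-4 + n))
O(F) = -7 (O(F) = -8 + 1 = -7)
E(X) = -55/4 (E(X) = 5*(-7 - 1*4)/4 = 5*(-7 - 4)/4 = (5/4)*(-11) = -55/4)
a(t, I) = -71/4 + 3*I (a(t, I) = (-55/4 + I) + (4 - 4*2 + 2*I) = (-55/4 + I) + (4 - 8 + 2*I) = (-55/4 + I) + (-4 + 2*I) = -71/4 + 3*I)
-180*a(7, -5)*199 = -180*(-71/4 + 3*(-5))*199 = -180*(-71/4 - 15)*199 = -180*(-131/4)*199 = 5895*199 = 1173105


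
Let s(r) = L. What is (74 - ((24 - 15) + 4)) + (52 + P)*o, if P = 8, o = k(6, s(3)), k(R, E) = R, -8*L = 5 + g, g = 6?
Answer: 421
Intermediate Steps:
L = -11/8 (L = -(5 + 6)/8 = -⅛*11 = -11/8 ≈ -1.3750)
s(r) = -11/8
o = 6
(74 - ((24 - 15) + 4)) + (52 + P)*o = (74 - ((24 - 15) + 4)) + (52 + 8)*6 = (74 - (9 + 4)) + 60*6 = (74 - 1*13) + 360 = (74 - 13) + 360 = 61 + 360 = 421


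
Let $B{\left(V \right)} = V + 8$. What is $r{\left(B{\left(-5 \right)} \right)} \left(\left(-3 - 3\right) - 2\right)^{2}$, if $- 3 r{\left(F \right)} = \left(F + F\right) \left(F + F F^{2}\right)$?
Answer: $-3840$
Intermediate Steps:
$B{\left(V \right)} = 8 + V$
$r{\left(F \right)} = - \frac{2 F \left(F + F^{3}\right)}{3}$ ($r{\left(F \right)} = - \frac{\left(F + F\right) \left(F + F F^{2}\right)}{3} = - \frac{2 F \left(F + F^{3}\right)}{3}$)
$r{\left(B{\left(-5 \right)} \right)} \left(\left(-3 - 3\right) - 2\right)^{2} = \frac{2 \left(8 - 5\right)^{2} \left(-1 - \left(8 - 5\right)^{2}\right)}{3} \left(\left(-3 - 3\right) - 2\right)^{2} = \frac{2 \cdot 3^{2} \left(-1 - 3^{2}\right)}{3} \left(-6 - 2\right)^{2} = \frac{2}{3} \cdot 9 \left(-1 - 9\right) \left(-8\right)^{2} = \frac{2}{3} \cdot 9 \left(-1 - 9\right) 64 = \frac{2}{3} \cdot 9 \left(-10\right) 64 = \left(-60\right) 64 = -3840$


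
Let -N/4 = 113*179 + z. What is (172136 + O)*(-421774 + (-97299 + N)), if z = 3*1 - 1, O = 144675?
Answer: -190083115079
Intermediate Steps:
z = 2 (z = 3 - 1 = 2)
N = -80916 (N = -4*(113*179 + 2) = -4*(20227 + 2) = -4*20229 = -80916)
(172136 + O)*(-421774 + (-97299 + N)) = (172136 + 144675)*(-421774 + (-97299 - 80916)) = 316811*(-421774 - 178215) = 316811*(-599989) = -190083115079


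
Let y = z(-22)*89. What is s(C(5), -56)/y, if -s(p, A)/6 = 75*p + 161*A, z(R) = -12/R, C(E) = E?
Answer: 95051/89 ≈ 1068.0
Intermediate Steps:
s(p, A) = -966*A - 450*p (s(p, A) = -6*(75*p + 161*A) = -966*A - 450*p)
y = 534/11 (y = -12/(-22)*89 = -12*(-1/22)*89 = (6/11)*89 = 534/11 ≈ 48.545)
s(C(5), -56)/y = (-966*(-56) - 450*5)/(534/11) = (54096 - 2250)*(11/534) = 51846*(11/534) = 95051/89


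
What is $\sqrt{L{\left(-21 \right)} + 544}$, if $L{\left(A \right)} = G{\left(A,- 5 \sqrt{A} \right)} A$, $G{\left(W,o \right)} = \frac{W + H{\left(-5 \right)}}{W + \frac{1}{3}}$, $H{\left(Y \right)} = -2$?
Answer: $\frac{13 \sqrt{11842}}{62} \approx 22.817$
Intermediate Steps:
$G{\left(W,o \right)} = \frac{-2 + W}{\frac{1}{3} + W}$ ($G{\left(W,o \right)} = \frac{W - 2}{W + \frac{1}{3}} = \frac{-2 + W}{W + \frac{1}{3}} = \frac{-2 + W}{\frac{1}{3} + W}$)
$L{\left(A \right)} = \frac{3 A \left(-2 + A\right)}{1 + 3 A}$ ($L{\left(A \right)} = \frac{3 \left(-2 + A\right)}{1 + 3 A} A = \frac{3 A \left(-2 + A\right)}{1 + 3 A}$)
$\sqrt{L{\left(-21 \right)} + 544} = \sqrt{3 \left(-21\right) \frac{1}{1 + 3 \left(-21\right)} \left(-2 - 21\right) + 544} = \sqrt{3 \left(-21\right) \frac{1}{1 - 63} \left(-23\right) + 544} = \sqrt{3 \left(-21\right) \frac{1}{-62} \left(-23\right) + 544} = \sqrt{3 \left(-21\right) \left(- \frac{1}{62}\right) \left(-23\right) + 544} = \sqrt{- \frac{1449}{62} + 544} = \sqrt{\frac{32279}{62}} = \frac{13 \sqrt{11842}}{62}$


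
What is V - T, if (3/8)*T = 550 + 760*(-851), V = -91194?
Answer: 4896098/3 ≈ 1.6320e+6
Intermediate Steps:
T = -5169680/3 (T = 8*(550 + 760*(-851))/3 = 8*(550 - 646760)/3 = (8/3)*(-646210) = -5169680/3 ≈ -1.7232e+6)
V - T = -91194 - 1*(-5169680/3) = -91194 + 5169680/3 = 4896098/3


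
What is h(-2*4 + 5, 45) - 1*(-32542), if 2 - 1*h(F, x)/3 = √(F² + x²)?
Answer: 32548 - 9*√226 ≈ 32413.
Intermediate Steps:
h(F, x) = 6 - 3*√(F² + x²)
h(-2*4 + 5, 45) - 1*(-32542) = (6 - 3*√((-2*4 + 5)² + 45²)) - 1*(-32542) = (6 - 3*√((-8 + 5)² + 2025)) + 32542 = (6 - 3*√((-3)² + 2025)) + 32542 = (6 - 3*√(9 + 2025)) + 32542 = (6 - 9*√226) + 32542 = 32548 - 9*√226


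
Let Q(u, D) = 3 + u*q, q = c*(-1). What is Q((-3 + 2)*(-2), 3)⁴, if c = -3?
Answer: 6561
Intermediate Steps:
q = 3 (q = -3*(-1) = 3)
Q(u, D) = 3 + 3*u (Q(u, D) = 3 + u*3 = 3 + 3*u)
Q((-3 + 2)*(-2), 3)⁴ = (3 + 3*((-3 + 2)*(-2)))⁴ = (3 + 3*(-1*(-2)))⁴ = (3 + 3*2)⁴ = (3 + 6)⁴ = 9⁴ = 6561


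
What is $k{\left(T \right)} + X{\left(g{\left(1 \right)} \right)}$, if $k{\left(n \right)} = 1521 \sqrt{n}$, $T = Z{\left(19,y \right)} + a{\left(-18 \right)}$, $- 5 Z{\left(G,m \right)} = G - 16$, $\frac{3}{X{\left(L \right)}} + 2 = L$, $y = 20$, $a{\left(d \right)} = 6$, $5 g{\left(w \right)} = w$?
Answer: $- \frac{5}{3} + \frac{4563 \sqrt{15}}{5} \approx 3532.8$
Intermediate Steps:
$g{\left(w \right)} = \frac{w}{5}$
$X{\left(L \right)} = \frac{3}{-2 + L}$
$Z{\left(G,m \right)} = \frac{16}{5} - \frac{G}{5}$ ($Z{\left(G,m \right)} = - \frac{G - 16}{5} = - \frac{-16 + G}{5} = \frac{16}{5} - \frac{G}{5}$)
$T = \frac{27}{5}$ ($T = \left(\frac{16}{5} - \frac{19}{5}\right) + 6 = - \frac{3}{5} + 6 = \frac{27}{5} \approx 5.4$)
$k{\left(T \right)} + X{\left(g{\left(1 \right)} \right)} = 1521 \sqrt{\frac{27}{5}} + \frac{3}{-2 + \frac{1}{5} \cdot 1} = 1521 \frac{3 \sqrt{15}}{5} + \frac{3}{-2 + \frac{1}{5}} = \frac{4563 \sqrt{15}}{5} + \frac{3}{- \frac{9}{5}} = \frac{4563 \sqrt{15}}{5} + 3 \left(- \frac{5}{9}\right) = \frac{4563 \sqrt{15}}{5} - \frac{5}{3} = - \frac{5}{3} + \frac{4563 \sqrt{15}}{5}$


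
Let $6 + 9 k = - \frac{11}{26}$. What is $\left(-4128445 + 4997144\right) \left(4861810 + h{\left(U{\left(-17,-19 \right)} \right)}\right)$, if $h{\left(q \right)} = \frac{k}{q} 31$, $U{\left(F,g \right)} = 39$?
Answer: $\frac{2964861192660709}{702} \approx 4.2235 \cdot 10^{12}$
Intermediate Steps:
$k = - \frac{167}{234}$ ($k = - \frac{2}{3} + \frac{\left(-11\right) \frac{1}{26}}{9} = - \frac{2}{3} + \frac{1}{9} \left(- \frac{11}{26}\right) = - \frac{2}{3} - \frac{11}{234} = - \frac{167}{234} \approx -0.71368$)
$h{\left(q \right)} = - \frac{5177}{234 q}$ ($h{\left(q \right)} = - \frac{167}{234 q} 31 = - \frac{5177}{234 q}$)
$\left(-4128445 + 4997144\right) \left(4861810 + h{\left(U{\left(-17,-19 \right)} \right)}\right) = \left(-4128445 + 4997144\right) \left(4861810 - \frac{5177}{234 \cdot 39}\right) = 868699 \left(4861810 - \frac{5177}{9126}\right) = 868699 \cdot \frac{44368872883}{9126} = \frac{2964861192660709}{702}$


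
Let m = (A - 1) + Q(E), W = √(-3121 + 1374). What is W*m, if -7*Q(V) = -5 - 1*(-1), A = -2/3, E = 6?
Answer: -23*I*√1747/21 ≈ -45.778*I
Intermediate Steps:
A = -⅔ (A = -2*⅓ = -⅔ ≈ -0.66667)
Q(V) = 4/7 (Q(V) = -(-5 - 1*(-1))/7 = -(-5 + 1)/7 = -⅐*(-4) = 4/7)
W = I*√1747 (W = √(-1747) = I*√1747 ≈ 41.797*I)
m = -23/21 (m = (-⅔ - 1) + 4/7 = -5/3 + 4/7 = -23/21 ≈ -1.0952)
W*m = (I*√1747)*(-23/21) = -23*I*√1747/21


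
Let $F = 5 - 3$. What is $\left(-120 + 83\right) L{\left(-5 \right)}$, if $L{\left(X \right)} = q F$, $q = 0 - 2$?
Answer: $148$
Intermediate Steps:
$q = -2$
$F = 2$
$L{\left(X \right)} = -4$ ($L{\left(X \right)} = \left(-2\right) 2 = -4$)
$\left(-120 + 83\right) L{\left(-5 \right)} = \left(-120 + 83\right) \left(-4\right) = \left(-37\right) \left(-4\right) = 148$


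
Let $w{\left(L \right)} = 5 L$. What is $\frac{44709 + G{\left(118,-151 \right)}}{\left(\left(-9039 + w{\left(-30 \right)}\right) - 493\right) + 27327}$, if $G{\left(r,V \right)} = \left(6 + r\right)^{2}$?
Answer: $\frac{12017}{3529} \approx 3.4052$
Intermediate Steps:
$\frac{44709 + G{\left(118,-151 \right)}}{\left(\left(-9039 + w{\left(-30 \right)}\right) - 493\right) + 27327} = \frac{44709 + \left(6 + 118\right)^{2}}{\left(\left(-9039 + 5 \left(-30\right)\right) - 493\right) + 27327} = \frac{44709 + 124^{2}}{\left(\left(-9039 - 150\right) - 493\right) + 27327} = \frac{44709 + 15376}{\left(-9189 - 493\right) + 27327} = \frac{60085}{-9682 + 27327} = \frac{60085}{17645} = 60085 \cdot \frac{1}{17645} = \frac{12017}{3529}$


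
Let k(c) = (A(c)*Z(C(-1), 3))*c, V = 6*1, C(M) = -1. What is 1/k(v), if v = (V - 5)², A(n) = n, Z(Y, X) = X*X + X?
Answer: 1/12 ≈ 0.083333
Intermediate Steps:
Z(Y, X) = X + X² (Z(Y, X) = X² + X = X + X²)
V = 6
v = 1 (v = (6 - 5)² = 1² = 1)
k(c) = 12*c² (k(c) = (c*(3*(1 + 3)))*c = (c*(3*4))*c = (c*12)*c = (12*c)*c = 12*c²)
1/k(v) = 1/(12*1²) = 1/(12*1) = 1/12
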